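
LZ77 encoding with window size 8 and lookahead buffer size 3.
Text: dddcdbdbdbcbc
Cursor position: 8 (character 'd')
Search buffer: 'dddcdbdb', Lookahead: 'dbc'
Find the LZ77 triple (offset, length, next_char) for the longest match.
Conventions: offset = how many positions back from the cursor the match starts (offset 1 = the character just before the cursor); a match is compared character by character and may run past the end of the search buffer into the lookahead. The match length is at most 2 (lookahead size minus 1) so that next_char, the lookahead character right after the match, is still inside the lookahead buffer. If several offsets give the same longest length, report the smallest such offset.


Try each offset into the search buffer:
  offset=1 (pos 7, char 'b'): match length 0
  offset=2 (pos 6, char 'd'): match length 2
  offset=3 (pos 5, char 'b'): match length 0
  offset=4 (pos 4, char 'd'): match length 2
  offset=5 (pos 3, char 'c'): match length 0
  offset=6 (pos 2, char 'd'): match length 1
  offset=7 (pos 1, char 'd'): match length 1
  offset=8 (pos 0, char 'd'): match length 1
Longest match has length 2, found at offsets 2, 4; take the smallest, offset 2.
next_char = character at position 8 + 2 = 10 -> 'c'

Best match: offset=2, length=2 (matching 'db' starting at position 6)
LZ77 triple: (2, 2, 'c')


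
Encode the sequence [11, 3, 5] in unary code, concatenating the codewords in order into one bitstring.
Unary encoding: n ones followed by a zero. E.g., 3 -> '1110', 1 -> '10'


Encode each number as n ones followed by a terminating 0:
  11 -> 111111111110 (12 bits)
  3 -> 1110 (4 bits)
  5 -> 111110 (6 bits)
Total length = 12 + 4 + 6 = 22 bits.

Unary([11, 3, 5]) = 1111111111101110111110 (22 bits)


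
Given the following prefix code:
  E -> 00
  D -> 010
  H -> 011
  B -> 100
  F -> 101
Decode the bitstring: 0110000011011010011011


Decoding step by step:
Bits 011 -> H
Bits 00 -> E
Bits 00 -> E
Bits 011 -> H
Bits 011 -> H
Bits 010 -> D
Bits 011 -> H
Bits 011 -> H


Decoded message: HEEHHDHH


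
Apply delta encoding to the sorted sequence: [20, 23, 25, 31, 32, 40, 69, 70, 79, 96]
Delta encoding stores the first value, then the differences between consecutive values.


First value: 20
Deltas:
  23 - 20 = 3
  25 - 23 = 2
  31 - 25 = 6
  32 - 31 = 1
  40 - 32 = 8
  69 - 40 = 29
  70 - 69 = 1
  79 - 70 = 9
  96 - 79 = 17


Delta encoded: [20, 3, 2, 6, 1, 8, 29, 1, 9, 17]


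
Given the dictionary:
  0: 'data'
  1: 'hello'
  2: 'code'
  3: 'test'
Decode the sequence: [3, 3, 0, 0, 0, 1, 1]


Look up each index in the dictionary:
  3 -> 'test'
  3 -> 'test'
  0 -> 'data'
  0 -> 'data'
  0 -> 'data'
  1 -> 'hello'
  1 -> 'hello'

Decoded: "test test data data data hello hello"


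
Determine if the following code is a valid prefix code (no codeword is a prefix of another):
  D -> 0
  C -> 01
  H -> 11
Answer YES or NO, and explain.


Checking each pair (does one codeword prefix another?):
  D='0' vs C='01': prefix -- VIOLATION

NO -- this is NOT a valid prefix code. D (0) is a prefix of C (01).


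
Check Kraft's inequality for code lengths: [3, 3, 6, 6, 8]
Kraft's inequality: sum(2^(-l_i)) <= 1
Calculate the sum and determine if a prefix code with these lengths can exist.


Sum = 2^(-3) + 2^(-3) + 2^(-6) + 2^(-6) + 2^(-8)
    = 0.125 + 0.125 + 0.015625 + 0.015625 + 0.00390625
    = 73/256 = 0.28515625
Since 0.28515625 <= 1, Kraft's inequality IS satisfied.
A prefix code with these lengths CAN exist.

Kraft sum = 0.28515625. Satisfied.


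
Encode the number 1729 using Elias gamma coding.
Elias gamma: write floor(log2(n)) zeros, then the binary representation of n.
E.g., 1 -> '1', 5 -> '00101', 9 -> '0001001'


num_bits = floor(log2(1729)) + 1 = 11
leading_zeros = num_bits - 1 = 10
binary(1729) = 11011000001

Elias gamma(1729) = '0000000000' + '11011000001' = 000000000011011000001 (21 bits)


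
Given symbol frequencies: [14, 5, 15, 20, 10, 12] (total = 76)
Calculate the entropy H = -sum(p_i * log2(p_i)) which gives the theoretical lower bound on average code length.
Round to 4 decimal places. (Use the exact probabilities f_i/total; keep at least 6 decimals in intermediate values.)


Per-symbol terms -p_i * log2(p_i) with p_i = f_i/76:
  p = 14/76 = 0.184211: log2(p) = -2.440573, -p*log2(p) = 0.449579
  p = 5/76 = 0.065789: log2(p) = -3.925999, -p*log2(p) = 0.258289
  p = 15/76 = 0.197368: log2(p) = -2.341037, -p*log2(p) = 0.462047
  p = 20/76 = 0.263158: log2(p) = -1.925999, -p*log2(p) = 0.506842
  p = 10/76 = 0.131579: log2(p) = -2.925999, -p*log2(p) = 0.385000
  p = 12/76 = 0.157895: log2(p) = -2.662965, -p*log2(p) = 0.420468
H = 0.449579 + 0.258289 + 0.462047 + 0.506842 + 0.385000 + 0.420468 = 2.482225

H = 2.4822 bits/symbol


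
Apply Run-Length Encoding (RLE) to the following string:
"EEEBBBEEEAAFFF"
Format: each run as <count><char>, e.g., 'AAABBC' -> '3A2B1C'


Scanning runs left to right:
  i=0: run of 'E' x 3 -> '3E'
  i=3: run of 'B' x 3 -> '3B'
  i=6: run of 'E' x 3 -> '3E'
  i=9: run of 'A' x 2 -> '2A'
  i=11: run of 'F' x 3 -> '3F'

RLE = 3E3B3E2A3F


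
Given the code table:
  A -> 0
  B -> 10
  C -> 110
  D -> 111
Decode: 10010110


Decoding:
10 -> B
0 -> A
10 -> B
110 -> C


Result: BABC


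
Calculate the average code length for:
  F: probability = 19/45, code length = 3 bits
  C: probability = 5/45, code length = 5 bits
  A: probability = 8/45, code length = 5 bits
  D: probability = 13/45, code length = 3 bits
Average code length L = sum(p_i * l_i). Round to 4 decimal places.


Weighted contributions p_i * l_i:
  F: (19/45) * 3 = 57/45
  C: (5/45) * 5 = 25/45
  A: (8/45) * 5 = 40/45
  D: (13/45) * 3 = 39/45
Sum = (57 + 25 + 40 + 39)/45 = 161/45

L = 161/45 = 3.5778 bits/symbol


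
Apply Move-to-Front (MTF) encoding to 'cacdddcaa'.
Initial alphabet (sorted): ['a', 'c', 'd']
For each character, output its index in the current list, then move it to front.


MTF encoding:
'c': index 1 in ['a', 'c', 'd'] -> ['c', 'a', 'd']
'a': index 1 in ['c', 'a', 'd'] -> ['a', 'c', 'd']
'c': index 1 in ['a', 'c', 'd'] -> ['c', 'a', 'd']
'd': index 2 in ['c', 'a', 'd'] -> ['d', 'c', 'a']
'd': index 0 in ['d', 'c', 'a'] -> ['d', 'c', 'a']
'd': index 0 in ['d', 'c', 'a'] -> ['d', 'c', 'a']
'c': index 1 in ['d', 'c', 'a'] -> ['c', 'd', 'a']
'a': index 2 in ['c', 'd', 'a'] -> ['a', 'c', 'd']
'a': index 0 in ['a', 'c', 'd'] -> ['a', 'c', 'd']


Output: [1, 1, 1, 2, 0, 0, 1, 2, 0]


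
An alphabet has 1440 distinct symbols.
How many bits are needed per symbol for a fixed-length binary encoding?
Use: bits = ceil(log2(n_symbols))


log2(1440) = 10.4919
Bracket: 2^10 = 1024 < 1440 <= 2^11 = 2048
So ceil(log2(1440)) = 11

bits = ceil(log2(1440)) = ceil(10.4919) = 11 bits


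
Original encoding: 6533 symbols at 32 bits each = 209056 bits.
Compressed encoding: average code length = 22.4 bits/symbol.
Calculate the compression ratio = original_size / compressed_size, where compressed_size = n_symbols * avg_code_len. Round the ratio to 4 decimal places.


original_size = n_symbols * orig_bits = 6533 * 32 = 209056 bits
compressed_size = n_symbols * avg_code_len = 6533 * 22.4 = 146339.2 bits
ratio = original_size / compressed_size = 209056 / 146339.2 = 1.4286

Compression ratio = 1.4286


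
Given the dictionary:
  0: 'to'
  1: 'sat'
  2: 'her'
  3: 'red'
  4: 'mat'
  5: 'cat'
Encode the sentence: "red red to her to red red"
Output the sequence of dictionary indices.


Look up each word in the dictionary:
  'red' -> 3
  'red' -> 3
  'to' -> 0
  'her' -> 2
  'to' -> 0
  'red' -> 3
  'red' -> 3

Encoded: [3, 3, 0, 2, 0, 3, 3]


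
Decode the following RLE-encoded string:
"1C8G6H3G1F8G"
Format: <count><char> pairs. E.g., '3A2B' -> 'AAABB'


Expanding each <count><char> pair:
  1C -> 'C'
  8G -> 'GGGGGGGG'
  6H -> 'HHHHHH'
  3G -> 'GGG'
  1F -> 'F'
  8G -> 'GGGGGGGG'

Decoded = CGGGGGGGGHHHHHHGGGFGGGGGGGG


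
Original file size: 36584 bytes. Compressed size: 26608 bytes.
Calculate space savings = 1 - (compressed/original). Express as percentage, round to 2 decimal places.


ratio = compressed/original = 26608/36584 = 0.727312
savings = 1 - ratio = 1 - 0.727312 = 0.272688
as a percentage: 0.272688 * 100 = 27.27%

Space savings = 1 - 26608/36584 = 27.27%


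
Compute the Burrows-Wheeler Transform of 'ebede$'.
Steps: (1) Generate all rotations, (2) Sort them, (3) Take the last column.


Rotations (sorted):
  0: $ebede -> last char: e
  1: bede$e -> last char: e
  2: de$ebe -> last char: e
  3: e$ebed -> last char: d
  4: ebede$ -> last char: $
  5: ede$eb -> last char: b


BWT = eeed$b


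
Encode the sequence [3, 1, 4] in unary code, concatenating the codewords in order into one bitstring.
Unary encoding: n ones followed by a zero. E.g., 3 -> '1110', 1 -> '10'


Encode each number as n ones followed by a terminating 0:
  3 -> 1110 (4 bits)
  1 -> 10 (2 bits)
  4 -> 11110 (5 bits)
Total length = 4 + 2 + 5 = 11 bits.

Unary([3, 1, 4]) = 11101011110 (11 bits)


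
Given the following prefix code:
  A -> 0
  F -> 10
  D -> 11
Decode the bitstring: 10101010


Decoding step by step:
Bits 10 -> F
Bits 10 -> F
Bits 10 -> F
Bits 10 -> F


Decoded message: FFFF


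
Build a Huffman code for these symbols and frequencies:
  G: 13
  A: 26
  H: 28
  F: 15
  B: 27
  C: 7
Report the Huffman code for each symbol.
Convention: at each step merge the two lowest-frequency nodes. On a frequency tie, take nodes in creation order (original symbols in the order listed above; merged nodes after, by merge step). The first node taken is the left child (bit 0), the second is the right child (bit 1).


Huffman tree construction:
Step 1: Merge C(7) + G(13) = 20
Step 2: Merge F(15) + (C+G)(20) = 35
Step 3: Merge A(26) + B(27) = 53
Step 4: Merge H(28) + (F+(C+G))(35) = 63
Step 5: Merge (A+B)(53) + (H+(F+(C+G)))(63) = 116
Read each symbol's code off the tree from the root (left child = 0, right child = 1).

Codes:
  G: 1111 (length 4)
  A: 00 (length 2)
  H: 10 (length 2)
  F: 110 (length 3)
  B: 01 (length 2)
  C: 1110 (length 4)
Average code length: 287/116 = 2.4741 bits/symbol


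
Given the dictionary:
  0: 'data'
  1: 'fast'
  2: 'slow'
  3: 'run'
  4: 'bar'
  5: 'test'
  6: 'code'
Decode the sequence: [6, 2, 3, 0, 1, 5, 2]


Look up each index in the dictionary:
  6 -> 'code'
  2 -> 'slow'
  3 -> 'run'
  0 -> 'data'
  1 -> 'fast'
  5 -> 'test'
  2 -> 'slow'

Decoded: "code slow run data fast test slow"


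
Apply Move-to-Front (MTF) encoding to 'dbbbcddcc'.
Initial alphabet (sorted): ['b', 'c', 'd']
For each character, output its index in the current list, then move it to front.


MTF encoding:
'd': index 2 in ['b', 'c', 'd'] -> ['d', 'b', 'c']
'b': index 1 in ['d', 'b', 'c'] -> ['b', 'd', 'c']
'b': index 0 in ['b', 'd', 'c'] -> ['b', 'd', 'c']
'b': index 0 in ['b', 'd', 'c'] -> ['b', 'd', 'c']
'c': index 2 in ['b', 'd', 'c'] -> ['c', 'b', 'd']
'd': index 2 in ['c', 'b', 'd'] -> ['d', 'c', 'b']
'd': index 0 in ['d', 'c', 'b'] -> ['d', 'c', 'b']
'c': index 1 in ['d', 'c', 'b'] -> ['c', 'd', 'b']
'c': index 0 in ['c', 'd', 'b'] -> ['c', 'd', 'b']


Output: [2, 1, 0, 0, 2, 2, 0, 1, 0]


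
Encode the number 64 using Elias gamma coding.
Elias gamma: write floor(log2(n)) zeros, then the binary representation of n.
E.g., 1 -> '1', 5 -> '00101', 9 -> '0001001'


num_bits = floor(log2(64)) + 1 = 7
leading_zeros = num_bits - 1 = 6
binary(64) = 1000000

Elias gamma(64) = '000000' + '1000000' = 0000001000000 (13 bits)


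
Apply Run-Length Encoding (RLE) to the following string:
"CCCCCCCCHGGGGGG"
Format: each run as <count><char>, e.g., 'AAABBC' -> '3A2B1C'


Scanning runs left to right:
  i=0: run of 'C' x 8 -> '8C'
  i=8: run of 'H' x 1 -> '1H'
  i=9: run of 'G' x 6 -> '6G'

RLE = 8C1H6G


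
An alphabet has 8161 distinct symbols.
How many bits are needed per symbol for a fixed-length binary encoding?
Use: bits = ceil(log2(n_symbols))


log2(8161) = 12.9945
Bracket: 2^12 = 4096 < 8161 <= 2^13 = 8192
So ceil(log2(8161)) = 13

bits = ceil(log2(8161)) = ceil(12.9945) = 13 bits


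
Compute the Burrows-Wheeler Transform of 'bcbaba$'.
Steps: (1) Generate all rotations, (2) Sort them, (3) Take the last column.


Rotations (sorted):
  0: $bcbaba -> last char: a
  1: a$bcbab -> last char: b
  2: aba$bcb -> last char: b
  3: ba$bcba -> last char: a
  4: baba$bc -> last char: c
  5: bcbaba$ -> last char: $
  6: cbaba$b -> last char: b


BWT = abbac$b


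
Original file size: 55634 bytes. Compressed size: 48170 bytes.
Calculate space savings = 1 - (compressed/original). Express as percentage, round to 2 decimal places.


ratio = compressed/original = 48170/55634 = 0.865837
savings = 1 - ratio = 1 - 0.865837 = 0.134163
as a percentage: 0.134163 * 100 = 13.42%

Space savings = 1 - 48170/55634 = 13.42%


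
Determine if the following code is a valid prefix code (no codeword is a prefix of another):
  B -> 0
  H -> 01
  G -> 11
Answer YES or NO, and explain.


Checking each pair (does one codeword prefix another?):
  B='0' vs H='01': prefix -- VIOLATION

NO -- this is NOT a valid prefix code. B (0) is a prefix of H (01).


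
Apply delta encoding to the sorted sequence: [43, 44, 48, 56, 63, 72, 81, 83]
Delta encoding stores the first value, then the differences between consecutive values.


First value: 43
Deltas:
  44 - 43 = 1
  48 - 44 = 4
  56 - 48 = 8
  63 - 56 = 7
  72 - 63 = 9
  81 - 72 = 9
  83 - 81 = 2


Delta encoded: [43, 1, 4, 8, 7, 9, 9, 2]


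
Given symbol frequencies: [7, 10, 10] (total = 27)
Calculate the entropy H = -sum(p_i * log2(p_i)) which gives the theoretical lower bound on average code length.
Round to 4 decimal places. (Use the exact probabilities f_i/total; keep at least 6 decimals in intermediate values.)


Per-symbol terms -p_i * log2(p_i) with p_i = f_i/27:
  p = 7/27 = 0.259259: log2(p) = -1.947533, -p*log2(p) = 0.504916
  p = 10/27 = 0.370370: log2(p) = -1.432959, -p*log2(p) = 0.530726
  p = 10/27 = 0.370370: log2(p) = -1.432959, -p*log2(p) = 0.530726
H = 0.504916 + 0.530726 + 0.530726 = 1.566368

H = 1.5664 bits/symbol


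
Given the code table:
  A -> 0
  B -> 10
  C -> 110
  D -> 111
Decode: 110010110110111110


Decoding:
110 -> C
0 -> A
10 -> B
110 -> C
110 -> C
111 -> D
110 -> C


Result: CABCCDC


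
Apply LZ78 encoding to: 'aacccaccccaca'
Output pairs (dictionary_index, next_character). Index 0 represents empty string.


LZ78 encoding steps:
Dictionary: {0: ''}
Step 1: w='' (idx 0), next='a' -> output (0, 'a'), add 'a' as idx 1
Step 2: w='a' (idx 1), next='c' -> output (1, 'c'), add 'ac' as idx 2
Step 3: w='' (idx 0), next='c' -> output (0, 'c'), add 'c' as idx 3
Step 4: w='c' (idx 3), next='a' -> output (3, 'a'), add 'ca' as idx 4
Step 5: w='c' (idx 3), next='c' -> output (3, 'c'), add 'cc' as idx 5
Step 6: w='cc' (idx 5), next='a' -> output (5, 'a'), add 'cca' as idx 6
Step 7: w='ca' (idx 4), end of input -> output (4, '')


Encoded: [(0, 'a'), (1, 'c'), (0, 'c'), (3, 'a'), (3, 'c'), (5, 'a'), (4, '')]


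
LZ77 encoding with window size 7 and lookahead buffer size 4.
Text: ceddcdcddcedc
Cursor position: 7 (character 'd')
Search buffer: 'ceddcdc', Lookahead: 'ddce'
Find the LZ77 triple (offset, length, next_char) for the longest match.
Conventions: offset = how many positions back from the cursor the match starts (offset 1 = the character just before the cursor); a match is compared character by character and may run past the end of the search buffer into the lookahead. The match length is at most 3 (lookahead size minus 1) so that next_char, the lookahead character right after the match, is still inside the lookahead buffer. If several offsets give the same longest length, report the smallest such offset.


Try each offset into the search buffer:
  offset=1 (pos 6, char 'c'): match length 0
  offset=2 (pos 5, char 'd'): match length 1
  offset=3 (pos 4, char 'c'): match length 0
  offset=4 (pos 3, char 'd'): match length 1
  offset=5 (pos 2, char 'd'): match length 3
  offset=6 (pos 1, char 'e'): match length 0
  offset=7 (pos 0, char 'c'): match length 0
Longest match has length 3 at offset 5.
next_char = character at position 7 + 3 = 10 -> 'e'

Best match: offset=5, length=3 (matching 'ddc' starting at position 2)
LZ77 triple: (5, 3, 'e')


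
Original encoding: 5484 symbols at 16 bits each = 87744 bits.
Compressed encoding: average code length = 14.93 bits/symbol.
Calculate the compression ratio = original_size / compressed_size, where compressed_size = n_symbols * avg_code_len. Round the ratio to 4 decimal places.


original_size = n_symbols * orig_bits = 5484 * 16 = 87744 bits
compressed_size = n_symbols * avg_code_len = 5484 * 14.93 = 81876.12 bits
ratio = original_size / compressed_size = 87744 / 81876.12 = 1.0717

Compression ratio = 1.0717


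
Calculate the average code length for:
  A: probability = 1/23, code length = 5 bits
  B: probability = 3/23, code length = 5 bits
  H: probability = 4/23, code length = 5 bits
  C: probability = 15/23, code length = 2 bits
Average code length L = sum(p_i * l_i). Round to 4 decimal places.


Weighted contributions p_i * l_i:
  A: (1/23) * 5 = 5/23
  B: (3/23) * 5 = 15/23
  H: (4/23) * 5 = 20/23
  C: (15/23) * 2 = 30/23
Sum = (5 + 15 + 20 + 30)/23 = 70/23

L = 70/23 = 3.0435 bits/symbol


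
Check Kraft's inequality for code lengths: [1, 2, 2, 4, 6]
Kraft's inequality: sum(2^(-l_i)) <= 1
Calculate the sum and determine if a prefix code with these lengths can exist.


Sum = 2^(-1) + 2^(-2) + 2^(-2) + 2^(-4) + 2^(-6)
    = 0.5 + 0.25 + 0.25 + 0.0625 + 0.015625
    = 69/64 = 1.078125
Since 1.078125 > 1, Kraft's inequality is NOT satisfied.
A prefix code with these lengths CANNOT exist.

Kraft sum = 1.078125. Not satisfied.


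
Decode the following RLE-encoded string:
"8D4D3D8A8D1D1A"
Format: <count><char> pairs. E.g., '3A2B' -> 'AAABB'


Expanding each <count><char> pair:
  8D -> 'DDDDDDDD'
  4D -> 'DDDD'
  3D -> 'DDD'
  8A -> 'AAAAAAAA'
  8D -> 'DDDDDDDD'
  1D -> 'D'
  1A -> 'A'

Decoded = DDDDDDDDDDDDDDDAAAAAAAADDDDDDDDDA


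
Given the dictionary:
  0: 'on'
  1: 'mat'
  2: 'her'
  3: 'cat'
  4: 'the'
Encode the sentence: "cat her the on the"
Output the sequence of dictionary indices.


Look up each word in the dictionary:
  'cat' -> 3
  'her' -> 2
  'the' -> 4
  'on' -> 0
  'the' -> 4

Encoded: [3, 2, 4, 0, 4]


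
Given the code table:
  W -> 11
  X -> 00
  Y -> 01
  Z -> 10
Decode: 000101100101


Decoding:
00 -> X
01 -> Y
01 -> Y
10 -> Z
01 -> Y
01 -> Y


Result: XYYZYY


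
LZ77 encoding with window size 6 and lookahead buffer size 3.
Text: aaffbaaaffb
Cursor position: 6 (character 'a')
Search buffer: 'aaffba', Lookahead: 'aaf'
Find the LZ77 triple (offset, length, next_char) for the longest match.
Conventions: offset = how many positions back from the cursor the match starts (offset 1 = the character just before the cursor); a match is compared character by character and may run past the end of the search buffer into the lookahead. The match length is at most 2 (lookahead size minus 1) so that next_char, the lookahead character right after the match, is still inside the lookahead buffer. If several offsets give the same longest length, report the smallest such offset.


Try each offset into the search buffer:
  offset=1 (pos 5, char 'a'): match length 2
  offset=2 (pos 4, char 'b'): match length 0
  offset=3 (pos 3, char 'f'): match length 0
  offset=4 (pos 2, char 'f'): match length 0
  offset=5 (pos 1, char 'a'): match length 1
  offset=6 (pos 0, char 'a'): match length 2
Longest match has length 2, found at offsets 1, 6; take the smallest, offset 1.
next_char = character at position 6 + 2 = 8 -> 'f'

Best match: offset=1, length=2 (matching 'aa' starting at position 5)
LZ77 triple: (1, 2, 'f')


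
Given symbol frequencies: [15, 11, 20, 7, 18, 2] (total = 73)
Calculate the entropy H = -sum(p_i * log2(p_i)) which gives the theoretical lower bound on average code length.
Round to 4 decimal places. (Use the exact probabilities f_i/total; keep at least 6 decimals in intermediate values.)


Per-symbol terms -p_i * log2(p_i) with p_i = f_i/73:
  p = 15/73 = 0.205479: log2(p) = -2.282934, -p*log2(p) = 0.469096
  p = 11/73 = 0.150685: log2(p) = -2.730393, -p*log2(p) = 0.411429
  p = 20/73 = 0.273973: log2(p) = -1.867896, -p*log2(p) = 0.511752
  p = 7/73 = 0.095890: log2(p) = -3.382470, -p*log2(p) = 0.324346
  p = 18/73 = 0.246575: log2(p) = -2.019900, -p*log2(p) = 0.498057
  p = 2/73 = 0.027397: log2(p) = -5.189825, -p*log2(p) = 0.142187
H = 0.469096 + 0.411429 + 0.511752 + 0.324346 + 0.498057 + 0.142187 = 2.356867

H = 2.3569 bits/symbol


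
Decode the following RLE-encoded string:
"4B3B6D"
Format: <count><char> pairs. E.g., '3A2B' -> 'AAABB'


Expanding each <count><char> pair:
  4B -> 'BBBB'
  3B -> 'BBB'
  6D -> 'DDDDDD'

Decoded = BBBBBBBDDDDDD


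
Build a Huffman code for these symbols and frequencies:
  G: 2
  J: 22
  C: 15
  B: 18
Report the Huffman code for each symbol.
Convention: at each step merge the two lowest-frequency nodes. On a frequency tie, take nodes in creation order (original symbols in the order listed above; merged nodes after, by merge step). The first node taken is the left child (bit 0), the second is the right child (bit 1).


Huffman tree construction:
Step 1: Merge G(2) + C(15) = 17
Step 2: Merge (G+C)(17) + B(18) = 35
Step 3: Merge J(22) + ((G+C)+B)(35) = 57
Read each symbol's code off the tree from the root (left child = 0, right child = 1).

Codes:
  G: 100 (length 3)
  J: 0 (length 1)
  C: 101 (length 3)
  B: 11 (length 2)
Average code length: 109/57 = 1.9123 bits/symbol


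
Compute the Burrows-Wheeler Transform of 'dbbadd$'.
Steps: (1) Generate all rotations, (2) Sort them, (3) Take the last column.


Rotations (sorted):
  0: $dbbadd -> last char: d
  1: add$dbb -> last char: b
  2: badd$db -> last char: b
  3: bbadd$d -> last char: d
  4: d$dbbad -> last char: d
  5: dbbadd$ -> last char: $
  6: dd$dbba -> last char: a


BWT = dbbdd$a


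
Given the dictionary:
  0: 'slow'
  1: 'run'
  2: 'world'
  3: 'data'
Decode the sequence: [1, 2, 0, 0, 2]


Look up each index in the dictionary:
  1 -> 'run'
  2 -> 'world'
  0 -> 'slow'
  0 -> 'slow'
  2 -> 'world'

Decoded: "run world slow slow world"


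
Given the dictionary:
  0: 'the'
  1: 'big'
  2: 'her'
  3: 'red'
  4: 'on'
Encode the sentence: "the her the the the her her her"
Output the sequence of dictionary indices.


Look up each word in the dictionary:
  'the' -> 0
  'her' -> 2
  'the' -> 0
  'the' -> 0
  'the' -> 0
  'her' -> 2
  'her' -> 2
  'her' -> 2

Encoded: [0, 2, 0, 0, 0, 2, 2, 2]


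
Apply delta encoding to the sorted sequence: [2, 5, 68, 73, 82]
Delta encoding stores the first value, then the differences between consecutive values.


First value: 2
Deltas:
  5 - 2 = 3
  68 - 5 = 63
  73 - 68 = 5
  82 - 73 = 9


Delta encoded: [2, 3, 63, 5, 9]


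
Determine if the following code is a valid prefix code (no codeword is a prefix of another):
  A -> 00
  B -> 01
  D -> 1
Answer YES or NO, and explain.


Checking each pair (does one codeword prefix another?):
  A='00' vs B='01': no prefix
  A='00' vs D='1': no prefix
  B='01' vs A='00': no prefix
  B='01' vs D='1': no prefix
  D='1' vs A='00': no prefix
  D='1' vs B='01': no prefix
No violation found over all pairs.

YES -- this is a valid prefix code. No codeword is a prefix of any other codeword.


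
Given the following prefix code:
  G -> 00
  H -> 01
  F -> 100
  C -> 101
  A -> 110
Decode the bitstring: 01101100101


Decoding step by step:
Bits 01 -> H
Bits 101 -> C
Bits 100 -> F
Bits 101 -> C


Decoded message: HCFC


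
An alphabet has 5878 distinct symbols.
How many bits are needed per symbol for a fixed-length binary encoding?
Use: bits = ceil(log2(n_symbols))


log2(5878) = 12.5211
Bracket: 2^12 = 4096 < 5878 <= 2^13 = 8192
So ceil(log2(5878)) = 13

bits = ceil(log2(5878)) = ceil(12.5211) = 13 bits


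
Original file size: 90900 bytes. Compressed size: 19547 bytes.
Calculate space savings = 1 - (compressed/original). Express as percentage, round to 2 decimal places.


ratio = compressed/original = 19547/90900 = 0.215039
savings = 1 - ratio = 1 - 0.215039 = 0.784961
as a percentage: 0.784961 * 100 = 78.5%

Space savings = 1 - 19547/90900 = 78.5%


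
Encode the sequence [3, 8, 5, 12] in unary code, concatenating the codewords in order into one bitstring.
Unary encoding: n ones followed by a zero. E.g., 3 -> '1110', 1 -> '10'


Encode each number as n ones followed by a terminating 0:
  3 -> 1110 (4 bits)
  8 -> 111111110 (9 bits)
  5 -> 111110 (6 bits)
  12 -> 1111111111110 (13 bits)
Total length = 4 + 9 + 6 + 13 = 32 bits.

Unary([3, 8, 5, 12]) = 11101111111101111101111111111110 (32 bits)


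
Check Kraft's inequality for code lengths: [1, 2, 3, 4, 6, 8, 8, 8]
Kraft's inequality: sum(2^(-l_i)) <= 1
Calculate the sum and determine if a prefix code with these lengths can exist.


Sum = 2^(-1) + 2^(-2) + 2^(-3) + 2^(-4) + 2^(-6) + 2^(-8) + 2^(-8) + 2^(-8)
    = 0.5 + 0.25 + 0.125 + 0.0625 + 0.015625 + 0.00390625 + 0.00390625 + 0.00390625
    = 247/256 = 0.96484375
Since 0.96484375 <= 1, Kraft's inequality IS satisfied.
A prefix code with these lengths CAN exist.

Kraft sum = 0.96484375. Satisfied.


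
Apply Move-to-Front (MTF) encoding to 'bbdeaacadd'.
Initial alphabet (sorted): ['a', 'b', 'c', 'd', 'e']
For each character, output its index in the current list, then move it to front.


MTF encoding:
'b': index 1 in ['a', 'b', 'c', 'd', 'e'] -> ['b', 'a', 'c', 'd', 'e']
'b': index 0 in ['b', 'a', 'c', 'd', 'e'] -> ['b', 'a', 'c', 'd', 'e']
'd': index 3 in ['b', 'a', 'c', 'd', 'e'] -> ['d', 'b', 'a', 'c', 'e']
'e': index 4 in ['d', 'b', 'a', 'c', 'e'] -> ['e', 'd', 'b', 'a', 'c']
'a': index 3 in ['e', 'd', 'b', 'a', 'c'] -> ['a', 'e', 'd', 'b', 'c']
'a': index 0 in ['a', 'e', 'd', 'b', 'c'] -> ['a', 'e', 'd', 'b', 'c']
'c': index 4 in ['a', 'e', 'd', 'b', 'c'] -> ['c', 'a', 'e', 'd', 'b']
'a': index 1 in ['c', 'a', 'e', 'd', 'b'] -> ['a', 'c', 'e', 'd', 'b']
'd': index 3 in ['a', 'c', 'e', 'd', 'b'] -> ['d', 'a', 'c', 'e', 'b']
'd': index 0 in ['d', 'a', 'c', 'e', 'b'] -> ['d', 'a', 'c', 'e', 'b']


Output: [1, 0, 3, 4, 3, 0, 4, 1, 3, 0]


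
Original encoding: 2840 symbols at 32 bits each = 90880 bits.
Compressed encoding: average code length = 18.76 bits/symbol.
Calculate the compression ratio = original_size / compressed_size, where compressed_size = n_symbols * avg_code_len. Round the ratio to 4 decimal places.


original_size = n_symbols * orig_bits = 2840 * 32 = 90880 bits
compressed_size = n_symbols * avg_code_len = 2840 * 18.76 = 53278.4 bits
ratio = original_size / compressed_size = 90880 / 53278.4 = 1.7058

Compression ratio = 1.7058


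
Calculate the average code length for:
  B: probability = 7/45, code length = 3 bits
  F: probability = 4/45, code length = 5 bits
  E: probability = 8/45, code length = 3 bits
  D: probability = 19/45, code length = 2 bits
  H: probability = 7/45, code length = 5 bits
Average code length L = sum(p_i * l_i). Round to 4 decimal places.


Weighted contributions p_i * l_i:
  B: (7/45) * 3 = 21/45
  F: (4/45) * 5 = 20/45
  E: (8/45) * 3 = 24/45
  D: (19/45) * 2 = 38/45
  H: (7/45) * 5 = 35/45
Sum = (21 + 20 + 24 + 38 + 35)/45 = 138/45

L = 138/45 = 3.0667 bits/symbol


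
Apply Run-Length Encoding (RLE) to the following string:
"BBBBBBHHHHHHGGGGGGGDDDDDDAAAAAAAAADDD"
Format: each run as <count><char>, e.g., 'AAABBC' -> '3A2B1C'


Scanning runs left to right:
  i=0: run of 'B' x 6 -> '6B'
  i=6: run of 'H' x 6 -> '6H'
  i=12: run of 'G' x 7 -> '7G'
  i=19: run of 'D' x 6 -> '6D'
  i=25: run of 'A' x 9 -> '9A'
  i=34: run of 'D' x 3 -> '3D'

RLE = 6B6H7G6D9A3D


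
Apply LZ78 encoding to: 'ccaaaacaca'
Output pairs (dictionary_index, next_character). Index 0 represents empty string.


LZ78 encoding steps:
Dictionary: {0: ''}
Step 1: w='' (idx 0), next='c' -> output (0, 'c'), add 'c' as idx 1
Step 2: w='c' (idx 1), next='a' -> output (1, 'a'), add 'ca' as idx 2
Step 3: w='' (idx 0), next='a' -> output (0, 'a'), add 'a' as idx 3
Step 4: w='a' (idx 3), next='a' -> output (3, 'a'), add 'aa' as idx 4
Step 5: w='ca' (idx 2), next='c' -> output (2, 'c'), add 'cac' as idx 5
Step 6: w='a' (idx 3), end of input -> output (3, '')


Encoded: [(0, 'c'), (1, 'a'), (0, 'a'), (3, 'a'), (2, 'c'), (3, '')]


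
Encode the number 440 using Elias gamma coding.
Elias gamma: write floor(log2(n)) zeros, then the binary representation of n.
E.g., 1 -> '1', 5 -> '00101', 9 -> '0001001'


num_bits = floor(log2(440)) + 1 = 9
leading_zeros = num_bits - 1 = 8
binary(440) = 110111000

Elias gamma(440) = '00000000' + '110111000' = 00000000110111000 (17 bits)


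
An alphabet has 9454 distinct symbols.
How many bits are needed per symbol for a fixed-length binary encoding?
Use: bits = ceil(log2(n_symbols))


log2(9454) = 13.2067
Bracket: 2^13 = 8192 < 9454 <= 2^14 = 16384
So ceil(log2(9454)) = 14

bits = ceil(log2(9454)) = ceil(13.2067) = 14 bits


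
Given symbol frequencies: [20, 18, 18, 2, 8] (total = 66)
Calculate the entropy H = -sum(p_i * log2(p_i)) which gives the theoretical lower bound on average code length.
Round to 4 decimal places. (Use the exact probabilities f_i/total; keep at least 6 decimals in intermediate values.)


Per-symbol terms -p_i * log2(p_i) with p_i = f_i/66:
  p = 20/66 = 0.303030: log2(p) = -1.722466, -p*log2(p) = 0.521959
  p = 18/66 = 0.272727: log2(p) = -1.874469, -p*log2(p) = 0.511219
  p = 18/66 = 0.272727: log2(p) = -1.874469, -p*log2(p) = 0.511219
  p = 2/66 = 0.030303: log2(p) = -5.044394, -p*log2(p) = 0.152860
  p = 8/66 = 0.121212: log2(p) = -3.044394, -p*log2(p) = 0.369017
H = 0.521959 + 0.511219 + 0.511219 + 0.152860 + 0.369017 = 2.066274

H = 2.0663 bits/symbol


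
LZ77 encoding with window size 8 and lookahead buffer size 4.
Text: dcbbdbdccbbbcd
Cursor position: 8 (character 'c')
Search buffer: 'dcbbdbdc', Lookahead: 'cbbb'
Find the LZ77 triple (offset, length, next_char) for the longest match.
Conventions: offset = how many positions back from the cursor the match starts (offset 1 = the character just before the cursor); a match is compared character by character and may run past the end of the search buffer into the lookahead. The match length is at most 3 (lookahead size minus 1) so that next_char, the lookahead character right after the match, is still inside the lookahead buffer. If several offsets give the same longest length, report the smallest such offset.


Try each offset into the search buffer:
  offset=1 (pos 7, char 'c'): match length 1
  offset=2 (pos 6, char 'd'): match length 0
  offset=3 (pos 5, char 'b'): match length 0
  offset=4 (pos 4, char 'd'): match length 0
  offset=5 (pos 3, char 'b'): match length 0
  offset=6 (pos 2, char 'b'): match length 0
  offset=7 (pos 1, char 'c'): match length 3
  offset=8 (pos 0, char 'd'): match length 0
Longest match has length 3 at offset 7.
next_char = character at position 8 + 3 = 11 -> 'b'

Best match: offset=7, length=3 (matching 'cbb' starting at position 1)
LZ77 triple: (7, 3, 'b')


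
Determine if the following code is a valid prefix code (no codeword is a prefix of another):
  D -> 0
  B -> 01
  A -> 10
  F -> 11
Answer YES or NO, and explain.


Checking each pair (does one codeword prefix another?):
  D='0' vs B='01': prefix -- VIOLATION

NO -- this is NOT a valid prefix code. D (0) is a prefix of B (01).


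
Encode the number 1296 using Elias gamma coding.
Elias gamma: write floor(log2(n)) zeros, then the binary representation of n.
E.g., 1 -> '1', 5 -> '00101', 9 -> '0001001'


num_bits = floor(log2(1296)) + 1 = 11
leading_zeros = num_bits - 1 = 10
binary(1296) = 10100010000

Elias gamma(1296) = '0000000000' + '10100010000' = 000000000010100010000 (21 bits)


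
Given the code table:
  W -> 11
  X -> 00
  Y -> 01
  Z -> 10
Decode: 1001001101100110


Decoding:
10 -> Z
01 -> Y
00 -> X
11 -> W
01 -> Y
10 -> Z
01 -> Y
10 -> Z


Result: ZYXWYZYZ


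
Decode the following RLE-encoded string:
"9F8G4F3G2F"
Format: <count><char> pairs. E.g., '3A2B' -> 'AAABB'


Expanding each <count><char> pair:
  9F -> 'FFFFFFFFF'
  8G -> 'GGGGGGGG'
  4F -> 'FFFF'
  3G -> 'GGG'
  2F -> 'FF'

Decoded = FFFFFFFFFGGGGGGGGFFFFGGGFF


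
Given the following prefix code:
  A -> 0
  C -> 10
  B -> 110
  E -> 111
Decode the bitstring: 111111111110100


Decoding step by step:
Bits 111 -> E
Bits 111 -> E
Bits 111 -> E
Bits 110 -> B
Bits 10 -> C
Bits 0 -> A


Decoded message: EEEBCA


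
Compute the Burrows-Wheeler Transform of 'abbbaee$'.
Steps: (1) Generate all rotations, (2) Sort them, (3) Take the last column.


Rotations (sorted):
  0: $abbbaee -> last char: e
  1: abbbaee$ -> last char: $
  2: aee$abbb -> last char: b
  3: baee$abb -> last char: b
  4: bbaee$ab -> last char: b
  5: bbbaee$a -> last char: a
  6: e$abbbae -> last char: e
  7: ee$abbba -> last char: a


BWT = e$bbbaea


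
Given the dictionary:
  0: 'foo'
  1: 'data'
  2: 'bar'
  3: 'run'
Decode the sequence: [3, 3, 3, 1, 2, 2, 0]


Look up each index in the dictionary:
  3 -> 'run'
  3 -> 'run'
  3 -> 'run'
  1 -> 'data'
  2 -> 'bar'
  2 -> 'bar'
  0 -> 'foo'

Decoded: "run run run data bar bar foo"


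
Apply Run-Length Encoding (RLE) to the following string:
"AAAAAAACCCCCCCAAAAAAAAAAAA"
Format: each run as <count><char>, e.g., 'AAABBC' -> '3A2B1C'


Scanning runs left to right:
  i=0: run of 'A' x 7 -> '7A'
  i=7: run of 'C' x 7 -> '7C'
  i=14: run of 'A' x 12 -> '12A'

RLE = 7A7C12A


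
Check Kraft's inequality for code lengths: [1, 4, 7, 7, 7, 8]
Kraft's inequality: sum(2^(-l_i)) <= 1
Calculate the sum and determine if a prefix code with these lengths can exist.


Sum = 2^(-1) + 2^(-4) + 2^(-7) + 2^(-7) + 2^(-7) + 2^(-8)
    = 0.5 + 0.0625 + 0.0078125 + 0.0078125 + 0.0078125 + 0.00390625
    = 151/256 = 0.58984375
Since 0.58984375 <= 1, Kraft's inequality IS satisfied.
A prefix code with these lengths CAN exist.

Kraft sum = 0.58984375. Satisfied.


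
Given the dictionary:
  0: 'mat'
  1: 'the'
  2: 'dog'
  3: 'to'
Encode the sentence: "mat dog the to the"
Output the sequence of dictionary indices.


Look up each word in the dictionary:
  'mat' -> 0
  'dog' -> 2
  'the' -> 1
  'to' -> 3
  'the' -> 1

Encoded: [0, 2, 1, 3, 1]


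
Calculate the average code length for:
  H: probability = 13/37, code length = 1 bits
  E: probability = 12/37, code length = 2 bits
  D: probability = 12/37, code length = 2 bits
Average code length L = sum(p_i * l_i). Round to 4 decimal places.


Weighted contributions p_i * l_i:
  H: (13/37) * 1 = 13/37
  E: (12/37) * 2 = 24/37
  D: (12/37) * 2 = 24/37
Sum = (13 + 24 + 24)/37 = 61/37

L = 61/37 = 1.6486 bits/symbol


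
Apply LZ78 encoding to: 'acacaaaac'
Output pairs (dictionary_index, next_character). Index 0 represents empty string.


LZ78 encoding steps:
Dictionary: {0: ''}
Step 1: w='' (idx 0), next='a' -> output (0, 'a'), add 'a' as idx 1
Step 2: w='' (idx 0), next='c' -> output (0, 'c'), add 'c' as idx 2
Step 3: w='a' (idx 1), next='c' -> output (1, 'c'), add 'ac' as idx 3
Step 4: w='a' (idx 1), next='a' -> output (1, 'a'), add 'aa' as idx 4
Step 5: w='aa' (idx 4), next='c' -> output (4, 'c'), add 'aac' as idx 5


Encoded: [(0, 'a'), (0, 'c'), (1, 'c'), (1, 'a'), (4, 'c')]


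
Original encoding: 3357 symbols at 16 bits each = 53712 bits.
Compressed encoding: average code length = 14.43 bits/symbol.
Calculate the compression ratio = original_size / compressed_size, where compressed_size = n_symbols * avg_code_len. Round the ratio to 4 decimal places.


original_size = n_symbols * orig_bits = 3357 * 16 = 53712 bits
compressed_size = n_symbols * avg_code_len = 3357 * 14.43 = 48441.51 bits
ratio = original_size / compressed_size = 53712 / 48441.51 = 1.1088

Compression ratio = 1.1088


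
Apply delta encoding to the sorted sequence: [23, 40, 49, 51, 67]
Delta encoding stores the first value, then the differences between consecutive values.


First value: 23
Deltas:
  40 - 23 = 17
  49 - 40 = 9
  51 - 49 = 2
  67 - 51 = 16


Delta encoded: [23, 17, 9, 2, 16]


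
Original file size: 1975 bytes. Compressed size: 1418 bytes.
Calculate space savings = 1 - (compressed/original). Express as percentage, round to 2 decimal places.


ratio = compressed/original = 1418/1975 = 0.717975
savings = 1 - ratio = 1 - 0.717975 = 0.282025
as a percentage: 0.282025 * 100 = 28.2%

Space savings = 1 - 1418/1975 = 28.2%


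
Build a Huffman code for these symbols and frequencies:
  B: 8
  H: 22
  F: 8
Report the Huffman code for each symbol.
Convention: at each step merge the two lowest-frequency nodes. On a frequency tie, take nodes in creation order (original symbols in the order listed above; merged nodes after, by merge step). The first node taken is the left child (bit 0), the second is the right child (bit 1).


Huffman tree construction:
Step 1: Merge B(8) + F(8) = 16
Step 2: Merge (B+F)(16) + H(22) = 38
Read each symbol's code off the tree from the root (left child = 0, right child = 1).

Codes:
  B: 00 (length 2)
  H: 1 (length 1)
  F: 01 (length 2)
Average code length: 54/38 = 1.4211 bits/symbol


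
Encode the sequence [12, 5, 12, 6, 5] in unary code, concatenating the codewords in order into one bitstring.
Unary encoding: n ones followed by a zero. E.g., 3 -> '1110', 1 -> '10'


Encode each number as n ones followed by a terminating 0:
  12 -> 1111111111110 (13 bits)
  5 -> 111110 (6 bits)
  12 -> 1111111111110 (13 bits)
  6 -> 1111110 (7 bits)
  5 -> 111110 (6 bits)
Total length = 13 + 6 + 13 + 7 + 6 = 45 bits.

Unary([12, 5, 12, 6, 5]) = 111111111111011111011111111111101111110111110 (45 bits)


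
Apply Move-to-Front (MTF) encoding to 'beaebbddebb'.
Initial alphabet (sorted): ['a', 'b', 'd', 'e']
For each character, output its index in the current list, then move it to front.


MTF encoding:
'b': index 1 in ['a', 'b', 'd', 'e'] -> ['b', 'a', 'd', 'e']
'e': index 3 in ['b', 'a', 'd', 'e'] -> ['e', 'b', 'a', 'd']
'a': index 2 in ['e', 'b', 'a', 'd'] -> ['a', 'e', 'b', 'd']
'e': index 1 in ['a', 'e', 'b', 'd'] -> ['e', 'a', 'b', 'd']
'b': index 2 in ['e', 'a', 'b', 'd'] -> ['b', 'e', 'a', 'd']
'b': index 0 in ['b', 'e', 'a', 'd'] -> ['b', 'e', 'a', 'd']
'd': index 3 in ['b', 'e', 'a', 'd'] -> ['d', 'b', 'e', 'a']
'd': index 0 in ['d', 'b', 'e', 'a'] -> ['d', 'b', 'e', 'a']
'e': index 2 in ['d', 'b', 'e', 'a'] -> ['e', 'd', 'b', 'a']
'b': index 2 in ['e', 'd', 'b', 'a'] -> ['b', 'e', 'd', 'a']
'b': index 0 in ['b', 'e', 'd', 'a'] -> ['b', 'e', 'd', 'a']


Output: [1, 3, 2, 1, 2, 0, 3, 0, 2, 2, 0]


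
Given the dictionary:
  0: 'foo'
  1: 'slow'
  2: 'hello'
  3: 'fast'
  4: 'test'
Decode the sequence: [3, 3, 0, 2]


Look up each index in the dictionary:
  3 -> 'fast'
  3 -> 'fast'
  0 -> 'foo'
  2 -> 'hello'

Decoded: "fast fast foo hello"


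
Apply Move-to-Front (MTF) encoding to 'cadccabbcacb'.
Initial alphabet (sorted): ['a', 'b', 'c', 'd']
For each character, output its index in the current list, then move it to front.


MTF encoding:
'c': index 2 in ['a', 'b', 'c', 'd'] -> ['c', 'a', 'b', 'd']
'a': index 1 in ['c', 'a', 'b', 'd'] -> ['a', 'c', 'b', 'd']
'd': index 3 in ['a', 'c', 'b', 'd'] -> ['d', 'a', 'c', 'b']
'c': index 2 in ['d', 'a', 'c', 'b'] -> ['c', 'd', 'a', 'b']
'c': index 0 in ['c', 'd', 'a', 'b'] -> ['c', 'd', 'a', 'b']
'a': index 2 in ['c', 'd', 'a', 'b'] -> ['a', 'c', 'd', 'b']
'b': index 3 in ['a', 'c', 'd', 'b'] -> ['b', 'a', 'c', 'd']
'b': index 0 in ['b', 'a', 'c', 'd'] -> ['b', 'a', 'c', 'd']
'c': index 2 in ['b', 'a', 'c', 'd'] -> ['c', 'b', 'a', 'd']
'a': index 2 in ['c', 'b', 'a', 'd'] -> ['a', 'c', 'b', 'd']
'c': index 1 in ['a', 'c', 'b', 'd'] -> ['c', 'a', 'b', 'd']
'b': index 2 in ['c', 'a', 'b', 'd'] -> ['b', 'c', 'a', 'd']


Output: [2, 1, 3, 2, 0, 2, 3, 0, 2, 2, 1, 2]


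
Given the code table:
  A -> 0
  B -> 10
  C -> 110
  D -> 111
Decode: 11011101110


Decoding:
110 -> C
111 -> D
0 -> A
111 -> D
0 -> A


Result: CDADA


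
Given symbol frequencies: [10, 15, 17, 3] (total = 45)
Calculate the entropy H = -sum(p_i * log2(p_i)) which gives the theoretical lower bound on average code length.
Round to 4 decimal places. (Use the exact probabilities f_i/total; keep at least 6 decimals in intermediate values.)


Per-symbol terms -p_i * log2(p_i) with p_i = f_i/45:
  p = 10/45 = 0.222222: log2(p) = -2.169925, -p*log2(p) = 0.482206
  p = 15/45 = 0.333333: log2(p) = -1.584963, -p*log2(p) = 0.528321
  p = 17/45 = 0.377778: log2(p) = -1.404390, -p*log2(p) = 0.530547
  p = 3/45 = 0.066667: log2(p) = -3.906891, -p*log2(p) = 0.260459
H = 0.482206 + 0.528321 + 0.530547 + 0.260459 = 1.801533

H = 1.8015 bits/symbol
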